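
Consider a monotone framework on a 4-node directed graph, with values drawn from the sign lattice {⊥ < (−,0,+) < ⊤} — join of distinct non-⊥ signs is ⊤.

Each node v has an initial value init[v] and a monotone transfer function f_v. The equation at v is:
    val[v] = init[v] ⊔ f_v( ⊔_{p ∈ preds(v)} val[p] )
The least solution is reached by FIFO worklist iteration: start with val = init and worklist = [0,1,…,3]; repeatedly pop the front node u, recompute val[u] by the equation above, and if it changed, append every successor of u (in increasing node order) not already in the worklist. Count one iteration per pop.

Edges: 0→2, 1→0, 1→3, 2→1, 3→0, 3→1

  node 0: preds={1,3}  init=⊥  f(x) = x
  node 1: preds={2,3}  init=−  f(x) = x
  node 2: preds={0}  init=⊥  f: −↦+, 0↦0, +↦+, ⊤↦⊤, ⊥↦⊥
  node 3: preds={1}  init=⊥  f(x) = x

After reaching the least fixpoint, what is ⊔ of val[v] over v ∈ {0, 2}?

Worklist (10 pops):
  #1 pop 0: in=− → − (was ⊥); enqueue []
  #2 pop 1: in=⊥ → − (no change)
  #3 pop 2: in=− → + (was ⊥); enqueue [1]
  #4 pop 3: in=− → − (was ⊥); enqueue [0]
  #5 pop 1: in=⊤ → ⊤ (was −); enqueue [3]
  #6 pop 0: in=⊤ → ⊤ (was −); enqueue [2]
  #7 pop 3: in=⊤ → ⊤ (was −); enqueue [0,1]
  #8 pop 2: in=⊤ → ⊤ (was +); enqueue []
  #9 pop 0: in=⊤ → ⊤ (no change)
  #10 pop 1: in=⊤ → ⊤ (no change)

Fixpoint:
  val[0] = ⊤
  val[1] = ⊤
  val[2] = ⊤
  val[3] = ⊤

⊤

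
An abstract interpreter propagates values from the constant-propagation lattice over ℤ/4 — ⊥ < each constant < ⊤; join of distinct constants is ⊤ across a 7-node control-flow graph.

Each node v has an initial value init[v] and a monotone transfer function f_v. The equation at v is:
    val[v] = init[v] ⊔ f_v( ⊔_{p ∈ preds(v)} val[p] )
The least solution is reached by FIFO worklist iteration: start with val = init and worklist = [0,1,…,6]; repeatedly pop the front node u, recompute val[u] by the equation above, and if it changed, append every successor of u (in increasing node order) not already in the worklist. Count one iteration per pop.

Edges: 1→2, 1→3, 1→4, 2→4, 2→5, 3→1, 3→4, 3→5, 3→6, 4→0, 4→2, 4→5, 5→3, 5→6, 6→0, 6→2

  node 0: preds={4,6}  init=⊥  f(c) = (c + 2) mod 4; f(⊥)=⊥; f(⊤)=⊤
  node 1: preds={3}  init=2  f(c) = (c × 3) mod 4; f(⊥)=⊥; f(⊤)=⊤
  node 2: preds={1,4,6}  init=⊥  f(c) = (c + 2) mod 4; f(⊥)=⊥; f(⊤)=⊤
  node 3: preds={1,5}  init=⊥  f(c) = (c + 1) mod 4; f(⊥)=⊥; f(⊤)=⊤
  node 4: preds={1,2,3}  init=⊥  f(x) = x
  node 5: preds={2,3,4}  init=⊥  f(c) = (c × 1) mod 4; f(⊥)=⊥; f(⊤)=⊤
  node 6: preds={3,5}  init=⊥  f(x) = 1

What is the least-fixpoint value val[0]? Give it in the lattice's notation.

⊤

Trace (15 dequeues):
  [1] u=0 | in ⊥ | out ⊥ | ==
  [2] u=1 | in ⊥ | out 2 | ==
  [3] u=2 | in 2 | out 0 | prev ⊥ | push {}
  [4] u=3 | in 2 | out 3 | prev ⊥ | push {1}
  [5] u=4 | in ⊤ | out ⊤ | prev ⊥ | push {0,2}
  [6] u=5 | in ⊤ | out ⊤ | prev ⊥ | push {3}
  [7] u=6 | in ⊤ | out 1 | prev ⊥ | push {}
  [8] u=1 | in 3 | out ⊤ | prev 2 | push {4}
  [9] u=0 | in ⊤ | out ⊤ | prev ⊥ | push {}
  [10] u=2 | in ⊤ | out ⊤ | prev 0 | push {5}
  [11] u=3 | in ⊤ | out ⊤ | prev 3 | push {1,6}
  [12] u=4 | in ⊤ | out ⊤ | ==
  [13] u=5 | in ⊤ | out ⊤ | ==
  [14] u=1 | in ⊤ | out ⊤ | ==
  [15] u=6 | in ⊤ | out 1 | ==

Converged values:
  [0] ⊤
  [1] ⊤
  [2] ⊤
  [3] ⊤
  [4] ⊤
  [5] ⊤
  [6] 1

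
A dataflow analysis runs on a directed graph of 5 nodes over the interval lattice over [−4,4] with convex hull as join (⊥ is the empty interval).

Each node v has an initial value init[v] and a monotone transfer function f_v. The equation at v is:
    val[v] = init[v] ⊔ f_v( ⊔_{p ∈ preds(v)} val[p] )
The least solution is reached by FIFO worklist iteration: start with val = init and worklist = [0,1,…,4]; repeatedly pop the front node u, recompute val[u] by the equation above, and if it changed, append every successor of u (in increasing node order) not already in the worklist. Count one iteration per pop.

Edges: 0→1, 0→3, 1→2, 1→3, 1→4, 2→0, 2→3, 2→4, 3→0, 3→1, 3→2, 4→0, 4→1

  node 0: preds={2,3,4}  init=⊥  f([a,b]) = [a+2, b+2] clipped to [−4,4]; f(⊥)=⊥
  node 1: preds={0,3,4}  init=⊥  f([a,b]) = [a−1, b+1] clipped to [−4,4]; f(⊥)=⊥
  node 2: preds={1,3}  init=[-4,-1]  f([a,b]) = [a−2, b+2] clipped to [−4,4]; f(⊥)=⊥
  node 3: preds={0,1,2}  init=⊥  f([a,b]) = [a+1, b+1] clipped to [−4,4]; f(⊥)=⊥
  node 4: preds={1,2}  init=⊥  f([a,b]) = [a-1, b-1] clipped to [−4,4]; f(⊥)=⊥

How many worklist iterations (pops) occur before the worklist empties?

Iteration log — 10 steps:
  step 1. node 0  ⊔preds=[-4,-1]  new=[-2,1]  old=⊥  +wl: 
  step 2. node 1  ⊔preds=[-2,1]  new=[-3,2]  old=⊥  +wl: 
  step 3. node 2  ⊔preds=[-3,2]  new=[-4,4]  old=[-4,-1]  +wl: 0
  step 4. node 3  ⊔preds=[-4,4]  new=[-3,4]  old=⊥  +wl: 1,2
  step 5. node 4  ⊔preds=[-4,4]  new=[-4,3]  old=⊥  +wl: 
  step 6. node 0  ⊔preds=[-4,4]  new=[-2,4]  old=[-2,1]  +wl: 3
  step 7. node 1  ⊔preds=[-4,4]  new=[-4,4]  old=[-3,2]  +wl: 4
  step 8. node 2  ⊔preds=[-4,4]  new=[-4,4]  stable
  step 9. node 3  ⊔preds=[-4,4]  new=[-3,4]  stable
  step 10. node 4  ⊔preds=[-4,4]  new=[-4,3]  stable

Least fixpoint reached:
  node 0: [-2,4]
  node 1: [-4,4]
  node 2: [-4,4]
  node 3: [-3,4]
  node 4: [-4,3]

10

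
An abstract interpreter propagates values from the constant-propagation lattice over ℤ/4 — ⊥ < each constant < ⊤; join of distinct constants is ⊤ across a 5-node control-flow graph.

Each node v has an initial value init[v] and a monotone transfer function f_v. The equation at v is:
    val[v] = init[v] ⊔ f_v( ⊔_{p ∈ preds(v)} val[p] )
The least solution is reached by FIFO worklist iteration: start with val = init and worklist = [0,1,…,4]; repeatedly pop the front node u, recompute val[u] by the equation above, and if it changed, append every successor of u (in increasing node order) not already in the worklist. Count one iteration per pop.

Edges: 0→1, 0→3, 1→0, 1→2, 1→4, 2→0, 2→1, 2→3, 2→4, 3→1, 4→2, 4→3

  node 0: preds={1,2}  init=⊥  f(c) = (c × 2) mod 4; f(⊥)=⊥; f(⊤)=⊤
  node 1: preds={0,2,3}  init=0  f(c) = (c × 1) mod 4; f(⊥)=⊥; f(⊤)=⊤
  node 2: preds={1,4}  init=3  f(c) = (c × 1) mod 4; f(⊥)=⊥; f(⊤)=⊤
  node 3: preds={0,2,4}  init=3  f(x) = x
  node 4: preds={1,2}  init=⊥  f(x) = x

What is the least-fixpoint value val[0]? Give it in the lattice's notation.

Trace (9 dequeues):
  [1] u=0 | in ⊤ | out ⊤ | prev ⊥ | push {}
  [2] u=1 | in ⊤ | out ⊤ | prev 0 | push {0}
  [3] u=2 | in ⊤ | out ⊤ | prev 3 | push {1}
  [4] u=3 | in ⊤ | out ⊤ | prev 3 | push {}
  [5] u=4 | in ⊤ | out ⊤ | prev ⊥ | push {2,3}
  [6] u=0 | in ⊤ | out ⊤ | ==
  [7] u=1 | in ⊤ | out ⊤ | ==
  [8] u=2 | in ⊤ | out ⊤ | ==
  [9] u=3 | in ⊤ | out ⊤ | ==

Converged values:
  [0] ⊤
  [1] ⊤
  [2] ⊤
  [3] ⊤
  [4] ⊤

⊤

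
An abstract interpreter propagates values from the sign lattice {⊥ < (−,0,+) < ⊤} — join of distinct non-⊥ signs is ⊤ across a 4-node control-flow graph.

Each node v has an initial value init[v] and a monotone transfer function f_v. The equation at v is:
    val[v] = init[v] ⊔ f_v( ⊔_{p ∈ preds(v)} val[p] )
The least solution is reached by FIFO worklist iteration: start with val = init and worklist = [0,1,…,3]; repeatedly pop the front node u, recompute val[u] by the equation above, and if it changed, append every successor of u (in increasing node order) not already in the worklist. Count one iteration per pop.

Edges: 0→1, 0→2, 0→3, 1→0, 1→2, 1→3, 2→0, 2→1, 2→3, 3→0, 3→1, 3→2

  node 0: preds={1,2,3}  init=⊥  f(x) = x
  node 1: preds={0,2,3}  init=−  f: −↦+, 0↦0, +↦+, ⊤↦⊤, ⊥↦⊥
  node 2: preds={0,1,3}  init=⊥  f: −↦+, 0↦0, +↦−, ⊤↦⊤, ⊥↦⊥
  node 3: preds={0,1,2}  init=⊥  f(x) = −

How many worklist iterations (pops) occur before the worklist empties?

Trace (8 dequeues):
  [1] u=0 | in − | out − | prev ⊥ | push {}
  [2] u=1 | in − | out ⊤ | prev − | push {0}
  [3] u=2 | in ⊤ | out ⊤ | prev ⊥ | push {1}
  [4] u=3 | in ⊤ | out − | prev ⊥ | push {2}
  [5] u=0 | in ⊤ | out ⊤ | prev − | push {3}
  [6] u=1 | in ⊤ | out ⊤ | ==
  [7] u=2 | in ⊤ | out ⊤ | ==
  [8] u=3 | in ⊤ | out − | ==

Converged values:
  [0] ⊤
  [1] ⊤
  [2] ⊤
  [3] −

8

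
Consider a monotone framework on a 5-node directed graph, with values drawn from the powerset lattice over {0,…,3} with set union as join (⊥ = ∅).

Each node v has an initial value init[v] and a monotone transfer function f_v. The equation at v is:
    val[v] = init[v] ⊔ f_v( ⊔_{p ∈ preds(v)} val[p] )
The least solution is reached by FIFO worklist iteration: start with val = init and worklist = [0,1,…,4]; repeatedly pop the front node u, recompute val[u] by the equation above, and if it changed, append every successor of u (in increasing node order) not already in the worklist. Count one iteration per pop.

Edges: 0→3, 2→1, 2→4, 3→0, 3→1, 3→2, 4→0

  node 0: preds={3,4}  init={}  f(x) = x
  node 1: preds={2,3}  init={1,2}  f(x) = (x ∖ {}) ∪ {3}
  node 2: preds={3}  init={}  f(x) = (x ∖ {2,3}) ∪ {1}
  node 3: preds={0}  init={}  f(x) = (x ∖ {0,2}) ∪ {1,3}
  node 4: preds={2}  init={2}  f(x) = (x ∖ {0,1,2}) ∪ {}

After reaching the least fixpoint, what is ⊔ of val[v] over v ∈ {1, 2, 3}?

{1,2,3}

Worklist (9 pops):
  #1 pop 0: in={2} → {2} (was {}); enqueue []
  #2 pop 1: in={} → {1,2,3} (was {1,2}); enqueue []
  #3 pop 2: in={} → {1} (was {}); enqueue [1]
  #4 pop 3: in={2} → {1,3} (was {}); enqueue [0,2]
  #5 pop 4: in={1} → {2} (no change)
  #6 pop 1: in={1,3} → {1,2,3} (no change)
  #7 pop 0: in={1,2,3} → {1,2,3} (was {2}); enqueue [3]
  #8 pop 2: in={1,3} → {1} (no change)
  #9 pop 3: in={1,2,3} → {1,3} (no change)

Fixpoint:
  val[0] = {1,2,3}
  val[1] = {1,2,3}
  val[2] = {1}
  val[3] = {1,3}
  val[4] = {2}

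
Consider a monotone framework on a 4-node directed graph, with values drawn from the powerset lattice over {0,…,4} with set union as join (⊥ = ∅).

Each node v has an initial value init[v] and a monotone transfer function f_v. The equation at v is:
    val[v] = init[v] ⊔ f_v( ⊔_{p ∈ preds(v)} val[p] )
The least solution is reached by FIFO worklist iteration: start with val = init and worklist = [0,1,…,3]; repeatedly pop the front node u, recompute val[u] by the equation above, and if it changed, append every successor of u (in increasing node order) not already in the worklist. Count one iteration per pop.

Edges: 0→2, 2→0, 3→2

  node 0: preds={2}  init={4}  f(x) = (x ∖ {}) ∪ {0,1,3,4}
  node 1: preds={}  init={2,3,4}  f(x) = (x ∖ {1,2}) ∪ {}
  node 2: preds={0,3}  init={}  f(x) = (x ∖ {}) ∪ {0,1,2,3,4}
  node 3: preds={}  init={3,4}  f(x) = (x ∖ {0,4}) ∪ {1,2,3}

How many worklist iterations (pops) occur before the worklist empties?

Trace (6 dequeues):
  [1] u=0 | in {} | out {0,1,3,4} | prev {4} | push {}
  [2] u=1 | in {} | out {2,3,4} | ==
  [3] u=2 | in {0,1,3,4} | out {0,1,2,3,4} | prev {} | push {0}
  [4] u=3 | in {} | out {1,2,3,4} | prev {3,4} | push {2}
  [5] u=0 | in {0,1,2,3,4} | out {0,1,2,3,4} | prev {0,1,3,4} | push {}
  [6] u=2 | in {0,1,2,3,4} | out {0,1,2,3,4} | ==

Converged values:
  [0] {0,1,2,3,4}
  [1] {2,3,4}
  [2] {0,1,2,3,4}
  [3] {1,2,3,4}

6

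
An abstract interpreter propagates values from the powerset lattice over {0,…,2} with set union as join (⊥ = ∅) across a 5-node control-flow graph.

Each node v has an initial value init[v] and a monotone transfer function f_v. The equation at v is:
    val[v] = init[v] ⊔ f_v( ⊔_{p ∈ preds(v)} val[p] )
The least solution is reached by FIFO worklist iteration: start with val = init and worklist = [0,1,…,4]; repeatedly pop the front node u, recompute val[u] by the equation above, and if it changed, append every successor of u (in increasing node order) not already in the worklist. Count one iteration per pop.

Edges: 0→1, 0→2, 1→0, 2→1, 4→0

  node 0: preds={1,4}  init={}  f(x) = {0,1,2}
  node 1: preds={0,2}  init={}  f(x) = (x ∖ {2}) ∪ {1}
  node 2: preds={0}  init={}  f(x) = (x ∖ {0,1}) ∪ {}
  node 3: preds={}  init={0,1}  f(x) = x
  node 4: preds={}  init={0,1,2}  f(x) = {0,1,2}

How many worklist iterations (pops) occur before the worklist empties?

Iteration log — 7 steps:
  step 1. node 0  ⊔preds={0,1,2}  new={0,1,2}  old={}  +wl: 
  step 2. node 1  ⊔preds={0,1,2}  new={0,1}  old={}  +wl: 0
  step 3. node 2  ⊔preds={0,1,2}  new={2}  old={}  +wl: 1
  step 4. node 3  ⊔preds={}  new={0,1}  stable
  step 5. node 4  ⊔preds={}  new={0,1,2}  stable
  step 6. node 0  ⊔preds={0,1,2}  new={0,1,2}  stable
  step 7. node 1  ⊔preds={0,1,2}  new={0,1}  stable

Least fixpoint reached:
  node 0: {0,1,2}
  node 1: {0,1}
  node 2: {2}
  node 3: {0,1}
  node 4: {0,1,2}

7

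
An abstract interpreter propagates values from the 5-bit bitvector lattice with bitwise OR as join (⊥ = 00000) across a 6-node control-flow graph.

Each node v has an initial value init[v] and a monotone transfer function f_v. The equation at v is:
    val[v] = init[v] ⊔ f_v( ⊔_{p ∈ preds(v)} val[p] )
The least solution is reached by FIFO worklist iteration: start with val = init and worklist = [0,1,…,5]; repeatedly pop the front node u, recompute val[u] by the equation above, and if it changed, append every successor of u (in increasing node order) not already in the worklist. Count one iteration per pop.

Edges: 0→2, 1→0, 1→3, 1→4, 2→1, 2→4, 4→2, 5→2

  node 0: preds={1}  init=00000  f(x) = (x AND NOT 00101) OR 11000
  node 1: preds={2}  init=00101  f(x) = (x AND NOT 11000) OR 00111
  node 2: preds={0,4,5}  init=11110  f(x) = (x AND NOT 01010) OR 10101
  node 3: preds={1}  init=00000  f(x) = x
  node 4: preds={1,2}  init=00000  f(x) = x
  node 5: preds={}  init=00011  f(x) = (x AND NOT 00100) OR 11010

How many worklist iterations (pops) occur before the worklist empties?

9

Trace (9 dequeues):
  [1] u=0 | in 00101 | out 11000 | prev 00000 | push {}
  [2] u=1 | in 11110 | out 00111 | prev 00101 | push {0}
  [3] u=2 | in 11011 | out 11111 | prev 11110 | push {1}
  [4] u=3 | in 00111 | out 00111 | prev 00000 | push {}
  [5] u=4 | in 11111 | out 11111 | prev 00000 | push {2}
  [6] u=5 | in 00000 | out 11011 | prev 00011 | push {}
  [7] u=0 | in 00111 | out 11010 | prev 11000 | push {}
  [8] u=1 | in 11111 | out 00111 | ==
  [9] u=2 | in 11111 | out 11111 | ==

Converged values:
  [0] 11010
  [1] 00111
  [2] 11111
  [3] 00111
  [4] 11111
  [5] 11011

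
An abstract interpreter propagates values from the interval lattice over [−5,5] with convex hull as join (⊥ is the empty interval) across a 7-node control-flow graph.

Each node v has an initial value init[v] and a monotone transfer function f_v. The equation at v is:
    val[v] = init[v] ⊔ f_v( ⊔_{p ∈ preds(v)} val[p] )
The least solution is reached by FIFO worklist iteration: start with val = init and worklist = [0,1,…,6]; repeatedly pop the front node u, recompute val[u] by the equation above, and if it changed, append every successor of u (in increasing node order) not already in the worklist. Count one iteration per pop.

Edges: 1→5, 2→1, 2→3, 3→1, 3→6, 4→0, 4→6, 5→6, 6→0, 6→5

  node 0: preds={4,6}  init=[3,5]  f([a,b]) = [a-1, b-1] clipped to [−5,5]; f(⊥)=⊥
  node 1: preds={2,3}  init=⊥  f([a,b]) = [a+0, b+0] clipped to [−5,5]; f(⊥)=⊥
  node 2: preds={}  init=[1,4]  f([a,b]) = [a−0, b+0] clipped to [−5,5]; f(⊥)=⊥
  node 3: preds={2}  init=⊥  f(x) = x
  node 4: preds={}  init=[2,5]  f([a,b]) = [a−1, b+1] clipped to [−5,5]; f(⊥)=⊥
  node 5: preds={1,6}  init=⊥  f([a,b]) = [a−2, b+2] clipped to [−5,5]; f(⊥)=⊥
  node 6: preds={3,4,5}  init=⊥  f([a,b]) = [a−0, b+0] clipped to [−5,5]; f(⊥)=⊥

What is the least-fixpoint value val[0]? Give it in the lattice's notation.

[-5,5]

Worklist (16 pops):
  #1 pop 0: in=[2,5] → [1,5] (was [3,5]); enqueue []
  #2 pop 1: in=[1,4] → [1,4] (was ⊥); enqueue []
  #3 pop 2: in=⊥ → [1,4] (no change)
  #4 pop 3: in=[1,4] → [1,4] (was ⊥); enqueue [1]
  #5 pop 4: in=⊥ → [2,5] (no change)
  #6 pop 5: in=[1,4] → [-1,5] (was ⊥); enqueue []
  #7 pop 6: in=[-1,5] → [-1,5] (was ⊥); enqueue [0,5]
  #8 pop 1: in=[1,4] → [1,4] (no change)
  #9 pop 0: in=[-1,5] → [-2,5] (was [1,5]); enqueue []
  #10 pop 5: in=[-1,5] → [-3,5] (was [-1,5]); enqueue [6]
  #11 pop 6: in=[-3,5] → [-3,5] (was [-1,5]); enqueue [0,5]
  #12 pop 0: in=[-3,5] → [-4,5] (was [-2,5]); enqueue []
  #13 pop 5: in=[-3,5] → [-5,5] (was [-3,5]); enqueue [6]
  #14 pop 6: in=[-5,5] → [-5,5] (was [-3,5]); enqueue [0,5]
  #15 pop 0: in=[-5,5] → [-5,5] (was [-4,5]); enqueue []
  #16 pop 5: in=[-5,5] → [-5,5] (no change)

Fixpoint:
  val[0] = [-5,5]
  val[1] = [1,4]
  val[2] = [1,4]
  val[3] = [1,4]
  val[4] = [2,5]
  val[5] = [-5,5]
  val[6] = [-5,5]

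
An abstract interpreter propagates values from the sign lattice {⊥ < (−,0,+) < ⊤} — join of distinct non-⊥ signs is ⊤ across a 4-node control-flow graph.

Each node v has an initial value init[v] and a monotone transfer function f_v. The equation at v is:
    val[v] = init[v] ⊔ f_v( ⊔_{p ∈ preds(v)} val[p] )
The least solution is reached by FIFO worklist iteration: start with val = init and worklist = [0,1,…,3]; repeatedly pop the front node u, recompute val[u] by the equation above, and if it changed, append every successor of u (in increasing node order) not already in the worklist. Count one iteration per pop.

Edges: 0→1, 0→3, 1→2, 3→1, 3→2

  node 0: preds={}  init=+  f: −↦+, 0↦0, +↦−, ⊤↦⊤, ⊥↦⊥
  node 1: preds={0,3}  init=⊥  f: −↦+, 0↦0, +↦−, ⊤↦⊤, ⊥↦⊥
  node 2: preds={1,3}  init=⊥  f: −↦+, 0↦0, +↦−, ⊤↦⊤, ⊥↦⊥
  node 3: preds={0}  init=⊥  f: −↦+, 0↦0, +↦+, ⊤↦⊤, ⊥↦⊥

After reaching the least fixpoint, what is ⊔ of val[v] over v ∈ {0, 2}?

⊤

Trace (6 dequeues):
  [1] u=0 | in ⊥ | out + | ==
  [2] u=1 | in + | out − | prev ⊥ | push {}
  [3] u=2 | in − | out + | prev ⊥ | push {}
  [4] u=3 | in + | out + | prev ⊥ | push {1,2}
  [5] u=1 | in + | out − | ==
  [6] u=2 | in ⊤ | out ⊤ | prev + | push {}

Converged values:
  [0] +
  [1] −
  [2] ⊤
  [3] +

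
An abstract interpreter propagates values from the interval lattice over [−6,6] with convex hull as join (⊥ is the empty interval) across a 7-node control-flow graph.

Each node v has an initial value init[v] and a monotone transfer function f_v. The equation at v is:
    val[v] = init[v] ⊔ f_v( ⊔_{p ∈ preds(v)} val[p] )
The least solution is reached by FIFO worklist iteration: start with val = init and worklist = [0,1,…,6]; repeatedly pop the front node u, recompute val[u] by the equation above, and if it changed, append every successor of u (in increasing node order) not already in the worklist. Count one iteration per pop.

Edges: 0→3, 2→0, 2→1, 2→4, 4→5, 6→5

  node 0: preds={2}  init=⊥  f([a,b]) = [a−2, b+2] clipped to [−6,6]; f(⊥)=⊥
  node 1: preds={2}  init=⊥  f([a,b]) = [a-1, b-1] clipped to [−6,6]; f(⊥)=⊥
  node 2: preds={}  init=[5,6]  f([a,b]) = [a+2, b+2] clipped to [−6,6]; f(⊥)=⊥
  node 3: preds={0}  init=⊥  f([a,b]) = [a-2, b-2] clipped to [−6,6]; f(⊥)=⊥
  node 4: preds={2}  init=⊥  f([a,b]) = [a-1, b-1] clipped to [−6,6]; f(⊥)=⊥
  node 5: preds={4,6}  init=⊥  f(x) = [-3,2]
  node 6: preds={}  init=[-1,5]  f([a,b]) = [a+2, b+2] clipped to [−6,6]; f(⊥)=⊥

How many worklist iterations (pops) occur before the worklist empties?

Worklist (7 pops):
  #1 pop 0: in=[5,6] → [3,6] (was ⊥); enqueue []
  #2 pop 1: in=[5,6] → [4,5] (was ⊥); enqueue []
  #3 pop 2: in=⊥ → [5,6] (no change)
  #4 pop 3: in=[3,6] → [1,4] (was ⊥); enqueue []
  #5 pop 4: in=[5,6] → [4,5] (was ⊥); enqueue []
  #6 pop 5: in=[-1,5] → [-3,2] (was ⊥); enqueue []
  #7 pop 6: in=⊥ → [-1,5] (no change)

Fixpoint:
  val[0] = [3,6]
  val[1] = [4,5]
  val[2] = [5,6]
  val[3] = [1,4]
  val[4] = [4,5]
  val[5] = [-3,2]
  val[6] = [-1,5]

7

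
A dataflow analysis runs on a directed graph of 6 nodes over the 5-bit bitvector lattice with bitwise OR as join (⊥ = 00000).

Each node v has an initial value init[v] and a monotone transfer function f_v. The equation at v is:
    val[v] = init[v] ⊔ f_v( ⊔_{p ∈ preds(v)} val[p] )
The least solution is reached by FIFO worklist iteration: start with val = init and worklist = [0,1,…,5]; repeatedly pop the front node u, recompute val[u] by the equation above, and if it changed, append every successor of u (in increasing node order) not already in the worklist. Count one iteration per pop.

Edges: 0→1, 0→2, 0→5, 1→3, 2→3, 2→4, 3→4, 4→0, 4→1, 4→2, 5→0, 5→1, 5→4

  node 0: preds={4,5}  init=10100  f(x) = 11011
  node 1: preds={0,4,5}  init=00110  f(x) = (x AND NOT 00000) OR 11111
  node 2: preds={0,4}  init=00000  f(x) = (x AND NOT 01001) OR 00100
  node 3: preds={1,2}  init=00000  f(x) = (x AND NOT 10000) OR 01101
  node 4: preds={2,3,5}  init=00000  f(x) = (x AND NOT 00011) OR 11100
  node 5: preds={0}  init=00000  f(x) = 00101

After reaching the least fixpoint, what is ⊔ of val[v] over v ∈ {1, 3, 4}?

11111

Worklist (10 pops):
  #1 pop 0: in=00000 → 11111 (was 10100); enqueue []
  #2 pop 1: in=11111 → 11111 (was 00110); enqueue []
  #3 pop 2: in=11111 → 10110 (was 00000); enqueue []
  #4 pop 3: in=11111 → 01111 (was 00000); enqueue []
  #5 pop 4: in=11111 → 11100 (was 00000); enqueue [0,1,2]
  #6 pop 5: in=11111 → 00101 (was 00000); enqueue [4]
  #7 pop 0: in=11101 → 11111 (no change)
  #8 pop 1: in=11111 → 11111 (no change)
  #9 pop 2: in=11111 → 10110 (no change)
  #10 pop 4: in=11111 → 11100 (no change)

Fixpoint:
  val[0] = 11111
  val[1] = 11111
  val[2] = 10110
  val[3] = 01111
  val[4] = 11100
  val[5] = 00101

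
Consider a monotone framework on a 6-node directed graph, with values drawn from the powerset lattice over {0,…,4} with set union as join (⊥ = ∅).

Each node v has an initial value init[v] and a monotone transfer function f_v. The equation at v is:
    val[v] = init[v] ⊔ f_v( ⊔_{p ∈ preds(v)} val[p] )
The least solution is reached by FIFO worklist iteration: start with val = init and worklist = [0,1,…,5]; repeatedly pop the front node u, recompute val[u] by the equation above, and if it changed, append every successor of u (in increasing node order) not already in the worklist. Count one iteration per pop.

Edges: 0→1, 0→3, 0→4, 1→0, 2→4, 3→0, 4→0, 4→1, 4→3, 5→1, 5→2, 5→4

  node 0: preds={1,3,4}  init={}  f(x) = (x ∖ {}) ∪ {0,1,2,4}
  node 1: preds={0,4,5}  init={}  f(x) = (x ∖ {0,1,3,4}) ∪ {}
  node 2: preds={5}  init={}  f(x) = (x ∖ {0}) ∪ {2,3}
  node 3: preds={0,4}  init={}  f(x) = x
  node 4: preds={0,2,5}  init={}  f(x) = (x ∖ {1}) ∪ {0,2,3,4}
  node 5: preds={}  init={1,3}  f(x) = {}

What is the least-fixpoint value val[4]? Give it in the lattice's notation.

Trace (11 dequeues):
  [1] u=0 | in {} | out {0,1,2,4} | prev {} | push {}
  [2] u=1 | in {0,1,2,3,4} | out {2} | prev {} | push {0}
  [3] u=2 | in {1,3} | out {1,2,3} | prev {} | push {}
  [4] u=3 | in {0,1,2,4} | out {0,1,2,4} | prev {} | push {}
  [5] u=4 | in {0,1,2,3,4} | out {0,2,3,4} | prev {} | push {1,3}
  [6] u=5 | in {} | out {1,3} | ==
  [7] u=0 | in {0,1,2,3,4} | out {0,1,2,3,4} | prev {0,1,2,4} | push {4}
  [8] u=1 | in {0,1,2,3,4} | out {2} | ==
  [9] u=3 | in {0,1,2,3,4} | out {0,1,2,3,4} | prev {0,1,2,4} | push {0}
  [10] u=4 | in {0,1,2,3,4} | out {0,2,3,4} | ==
  [11] u=0 | in {0,1,2,3,4} | out {0,1,2,3,4} | ==

Converged values:
  [0] {0,1,2,3,4}
  [1] {2}
  [2] {1,2,3}
  [3] {0,1,2,3,4}
  [4] {0,2,3,4}
  [5] {1,3}

{0,2,3,4}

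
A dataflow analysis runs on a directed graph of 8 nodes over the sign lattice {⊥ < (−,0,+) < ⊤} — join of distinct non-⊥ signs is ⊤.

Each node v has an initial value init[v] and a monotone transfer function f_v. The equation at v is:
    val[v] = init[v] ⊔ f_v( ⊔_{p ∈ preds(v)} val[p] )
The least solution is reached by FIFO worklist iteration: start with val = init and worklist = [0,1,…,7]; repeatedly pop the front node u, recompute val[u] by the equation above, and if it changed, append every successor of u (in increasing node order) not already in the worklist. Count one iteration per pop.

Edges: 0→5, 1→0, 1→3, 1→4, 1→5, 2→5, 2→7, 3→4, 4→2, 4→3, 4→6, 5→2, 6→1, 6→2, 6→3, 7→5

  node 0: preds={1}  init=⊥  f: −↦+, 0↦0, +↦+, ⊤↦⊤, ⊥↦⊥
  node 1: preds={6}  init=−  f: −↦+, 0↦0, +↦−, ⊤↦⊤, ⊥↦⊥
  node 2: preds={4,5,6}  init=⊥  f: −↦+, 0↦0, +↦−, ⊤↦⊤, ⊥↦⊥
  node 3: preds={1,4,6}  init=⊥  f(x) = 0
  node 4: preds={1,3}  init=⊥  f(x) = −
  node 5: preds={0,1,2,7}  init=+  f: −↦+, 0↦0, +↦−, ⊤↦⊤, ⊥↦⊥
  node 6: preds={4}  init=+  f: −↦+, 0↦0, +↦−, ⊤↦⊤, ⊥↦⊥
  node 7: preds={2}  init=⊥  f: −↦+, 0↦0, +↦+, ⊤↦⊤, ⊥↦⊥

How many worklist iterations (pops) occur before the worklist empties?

Iteration log — 13 steps:
  step 1. node 0  ⊔preds=−  new=+  old=⊥  +wl: 
  step 2. node 1  ⊔preds=+  new=−  stable
  step 3. node 2  ⊔preds=+  new=−  old=⊥  +wl: 
  step 4. node 3  ⊔preds=⊤  new=0  old=⊥  +wl: 
  step 5. node 4  ⊔preds=⊤  new=−  old=⊥  +wl: 2,3
  step 6. node 5  ⊔preds=⊤  new=⊤  old=+  +wl: 
  step 7. node 6  ⊔preds=−  new=+  stable
  step 8. node 7  ⊔preds=−  new=+  old=⊥  +wl: 5
  step 9. node 2  ⊔preds=⊤  new=⊤  old=−  +wl: 7
  step 10. node 3  ⊔preds=⊤  new=0  stable
  step 11. node 5  ⊔preds=⊤  new=⊤  stable
  step 12. node 7  ⊔preds=⊤  new=⊤  old=+  +wl: 5
  step 13. node 5  ⊔preds=⊤  new=⊤  stable

Least fixpoint reached:
  node 0: +
  node 1: −
  node 2: ⊤
  node 3: 0
  node 4: −
  node 5: ⊤
  node 6: +
  node 7: ⊤

13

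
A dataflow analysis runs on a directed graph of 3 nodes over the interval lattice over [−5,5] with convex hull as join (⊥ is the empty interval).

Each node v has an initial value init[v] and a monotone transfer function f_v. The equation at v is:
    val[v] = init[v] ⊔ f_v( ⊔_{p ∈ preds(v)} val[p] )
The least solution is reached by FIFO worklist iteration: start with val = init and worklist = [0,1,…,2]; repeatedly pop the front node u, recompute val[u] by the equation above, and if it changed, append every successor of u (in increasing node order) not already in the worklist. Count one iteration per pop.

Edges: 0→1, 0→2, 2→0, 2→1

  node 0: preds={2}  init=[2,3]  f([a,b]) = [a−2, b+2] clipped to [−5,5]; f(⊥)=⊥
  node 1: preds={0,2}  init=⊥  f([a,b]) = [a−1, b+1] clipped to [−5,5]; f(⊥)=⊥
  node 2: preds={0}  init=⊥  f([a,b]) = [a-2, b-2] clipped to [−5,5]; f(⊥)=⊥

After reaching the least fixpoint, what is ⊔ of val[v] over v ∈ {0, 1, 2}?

Worklist (11 pops):
  #1 pop 0: in=⊥ → [2,3] (no change)
  #2 pop 1: in=[2,3] → [1,4] (was ⊥); enqueue []
  #3 pop 2: in=[2,3] → [0,1] (was ⊥); enqueue [0,1]
  #4 pop 0: in=[0,1] → [-2,3] (was [2,3]); enqueue [2]
  #5 pop 1: in=[-2,3] → [-3,4] (was [1,4]); enqueue []
  #6 pop 2: in=[-2,3] → [-4,1] (was [0,1]); enqueue [0,1]
  #7 pop 0: in=[-4,1] → [-5,3] (was [-2,3]); enqueue [2]
  #8 pop 1: in=[-5,3] → [-5,4] (was [-3,4]); enqueue []
  #9 pop 2: in=[-5,3] → [-5,1] (was [-4,1]); enqueue [0,1]
  #10 pop 0: in=[-5,1] → [-5,3] (no change)
  #11 pop 1: in=[-5,3] → [-5,4] (no change)

Fixpoint:
  val[0] = [-5,3]
  val[1] = [-5,4]
  val[2] = [-5,1]

[-5,4]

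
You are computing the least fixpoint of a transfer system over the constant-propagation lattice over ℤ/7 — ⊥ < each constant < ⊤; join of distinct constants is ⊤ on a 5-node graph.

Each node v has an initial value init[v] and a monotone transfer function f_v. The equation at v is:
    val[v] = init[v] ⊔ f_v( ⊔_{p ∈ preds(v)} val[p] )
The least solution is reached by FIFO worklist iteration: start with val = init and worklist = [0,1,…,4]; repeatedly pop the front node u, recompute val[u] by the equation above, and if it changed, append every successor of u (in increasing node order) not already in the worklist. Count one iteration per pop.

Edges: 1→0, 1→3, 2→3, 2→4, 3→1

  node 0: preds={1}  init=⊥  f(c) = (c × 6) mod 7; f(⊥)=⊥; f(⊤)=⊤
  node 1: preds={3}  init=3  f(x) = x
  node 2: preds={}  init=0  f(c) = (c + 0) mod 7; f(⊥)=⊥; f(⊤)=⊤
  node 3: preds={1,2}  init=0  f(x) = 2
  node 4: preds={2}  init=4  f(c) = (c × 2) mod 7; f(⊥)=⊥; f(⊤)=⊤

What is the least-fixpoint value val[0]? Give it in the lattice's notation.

Iteration log — 7 steps:
  step 1. node 0  ⊔preds=3  new=4  old=⊥  +wl: 
  step 2. node 1  ⊔preds=0  new=⊤  old=3  +wl: 0
  step 3. node 2  ⊔preds=⊥  new=0  stable
  step 4. node 3  ⊔preds=⊤  new=⊤  old=0  +wl: 1
  step 5. node 4  ⊔preds=0  new=⊤  old=4  +wl: 
  step 6. node 0  ⊔preds=⊤  new=⊤  old=4  +wl: 
  step 7. node 1  ⊔preds=⊤  new=⊤  stable

Least fixpoint reached:
  node 0: ⊤
  node 1: ⊤
  node 2: 0
  node 3: ⊤
  node 4: ⊤

⊤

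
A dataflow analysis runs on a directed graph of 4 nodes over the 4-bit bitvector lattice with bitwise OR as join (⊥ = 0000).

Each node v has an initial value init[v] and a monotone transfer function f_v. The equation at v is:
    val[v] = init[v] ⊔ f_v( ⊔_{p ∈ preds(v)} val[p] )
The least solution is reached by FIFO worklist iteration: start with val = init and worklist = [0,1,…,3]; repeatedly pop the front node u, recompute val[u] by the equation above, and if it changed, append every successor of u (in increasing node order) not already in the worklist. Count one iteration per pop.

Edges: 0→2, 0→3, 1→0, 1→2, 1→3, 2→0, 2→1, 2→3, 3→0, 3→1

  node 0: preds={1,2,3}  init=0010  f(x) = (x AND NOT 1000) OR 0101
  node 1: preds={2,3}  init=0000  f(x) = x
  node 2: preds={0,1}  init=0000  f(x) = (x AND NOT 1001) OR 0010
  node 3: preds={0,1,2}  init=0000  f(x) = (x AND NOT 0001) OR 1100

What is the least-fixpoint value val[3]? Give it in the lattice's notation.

Worklist (9 pops):
  #1 pop 0: in=0000 → 0111 (was 0010); enqueue []
  #2 pop 1: in=0000 → 0000 (no change)
  #3 pop 2: in=0111 → 0110 (was 0000); enqueue [0,1]
  #4 pop 3: in=0111 → 1110 (was 0000); enqueue []
  #5 pop 0: in=1110 → 0111 (no change)
  #6 pop 1: in=1110 → 1110 (was 0000); enqueue [0,2,3]
  #7 pop 0: in=1110 → 0111 (no change)
  #8 pop 2: in=1111 → 0110 (no change)
  #9 pop 3: in=1111 → 1110 (no change)

Fixpoint:
  val[0] = 0111
  val[1] = 1110
  val[2] = 0110
  val[3] = 1110

1110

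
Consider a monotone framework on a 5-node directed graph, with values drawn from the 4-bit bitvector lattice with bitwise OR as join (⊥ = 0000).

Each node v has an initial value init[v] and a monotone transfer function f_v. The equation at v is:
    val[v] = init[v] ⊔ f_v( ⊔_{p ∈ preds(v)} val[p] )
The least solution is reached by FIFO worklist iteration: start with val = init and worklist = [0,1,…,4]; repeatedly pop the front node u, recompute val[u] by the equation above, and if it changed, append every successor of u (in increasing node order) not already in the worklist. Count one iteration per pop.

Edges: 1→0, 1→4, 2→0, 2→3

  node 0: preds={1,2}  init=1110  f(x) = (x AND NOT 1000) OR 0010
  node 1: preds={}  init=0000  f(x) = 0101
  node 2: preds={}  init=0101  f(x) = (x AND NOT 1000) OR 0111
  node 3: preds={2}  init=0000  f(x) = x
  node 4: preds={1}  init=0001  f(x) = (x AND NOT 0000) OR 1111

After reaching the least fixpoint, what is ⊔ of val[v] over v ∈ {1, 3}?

0111

Iteration log — 6 steps:
  step 1. node 0  ⊔preds=0101  new=1111  old=1110  +wl: 
  step 2. node 1  ⊔preds=0000  new=0101  old=0000  +wl: 0
  step 3. node 2  ⊔preds=0000  new=0111  old=0101  +wl: 
  step 4. node 3  ⊔preds=0111  new=0111  old=0000  +wl: 
  step 5. node 4  ⊔preds=0101  new=1111  old=0001  +wl: 
  step 6. node 0  ⊔preds=0111  new=1111  stable

Least fixpoint reached:
  node 0: 1111
  node 1: 0101
  node 2: 0111
  node 3: 0111
  node 4: 1111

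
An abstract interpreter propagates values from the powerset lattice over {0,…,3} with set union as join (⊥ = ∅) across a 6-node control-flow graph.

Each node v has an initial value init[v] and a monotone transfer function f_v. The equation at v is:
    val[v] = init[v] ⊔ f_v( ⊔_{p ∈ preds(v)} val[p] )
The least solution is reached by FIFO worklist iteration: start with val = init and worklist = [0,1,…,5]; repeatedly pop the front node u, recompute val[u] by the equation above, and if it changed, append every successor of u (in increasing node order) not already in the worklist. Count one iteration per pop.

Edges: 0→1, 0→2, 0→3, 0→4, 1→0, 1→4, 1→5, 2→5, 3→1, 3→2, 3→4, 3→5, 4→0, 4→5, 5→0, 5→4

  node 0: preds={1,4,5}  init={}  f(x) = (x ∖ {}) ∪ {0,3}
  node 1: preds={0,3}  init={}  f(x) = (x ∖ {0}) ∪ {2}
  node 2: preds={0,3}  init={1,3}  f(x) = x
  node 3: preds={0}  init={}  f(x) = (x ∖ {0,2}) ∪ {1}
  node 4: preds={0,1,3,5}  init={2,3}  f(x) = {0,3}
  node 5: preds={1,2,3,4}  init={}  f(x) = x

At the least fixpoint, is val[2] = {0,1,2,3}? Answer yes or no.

Trace (13 dequeues):
  [1] u=0 | in {2,3} | out {0,2,3} | prev {} | push {}
  [2] u=1 | in {0,2,3} | out {2,3} | prev {} | push {0}
  [3] u=2 | in {0,2,3} | out {0,1,2,3} | prev {1,3} | push {}
  [4] u=3 | in {0,2,3} | out {1,3} | prev {} | push {1,2}
  [5] u=4 | in {0,1,2,3} | out {0,2,3} | prev {2,3} | push {}
  [6] u=5 | in {0,1,2,3} | out {0,1,2,3} | prev {} | push {4}
  [7] u=0 | in {0,1,2,3} | out {0,1,2,3} | prev {0,2,3} | push {3}
  [8] u=1 | in {0,1,2,3} | out {1,2,3} | prev {2,3} | push {0,5}
  [9] u=2 | in {0,1,2,3} | out {0,1,2,3} | ==
  [10] u=4 | in {0,1,2,3} | out {0,2,3} | ==
  [11] u=3 | in {0,1,2,3} | out {1,3} | ==
  [12] u=0 | in {0,1,2,3} | out {0,1,2,3} | ==
  [13] u=5 | in {0,1,2,3} | out {0,1,2,3} | ==

Converged values:
  [0] {0,1,2,3}
  [1] {1,2,3}
  [2] {0,1,2,3}
  [3] {1,3}
  [4] {0,2,3}
  [5] {0,1,2,3}

yes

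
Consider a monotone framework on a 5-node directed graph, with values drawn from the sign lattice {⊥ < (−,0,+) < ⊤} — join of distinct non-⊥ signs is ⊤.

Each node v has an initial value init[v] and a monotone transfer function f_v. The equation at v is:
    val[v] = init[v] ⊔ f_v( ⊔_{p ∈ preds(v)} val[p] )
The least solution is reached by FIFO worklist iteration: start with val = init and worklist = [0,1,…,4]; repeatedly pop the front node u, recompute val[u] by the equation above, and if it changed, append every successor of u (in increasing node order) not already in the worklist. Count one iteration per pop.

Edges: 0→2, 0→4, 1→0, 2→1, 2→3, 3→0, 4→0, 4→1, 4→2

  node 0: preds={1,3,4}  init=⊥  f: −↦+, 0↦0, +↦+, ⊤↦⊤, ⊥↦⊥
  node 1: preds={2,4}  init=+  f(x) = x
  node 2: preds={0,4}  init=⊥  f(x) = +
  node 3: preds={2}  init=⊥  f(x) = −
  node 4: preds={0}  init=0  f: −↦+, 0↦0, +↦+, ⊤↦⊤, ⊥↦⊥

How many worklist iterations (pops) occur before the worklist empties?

8

Worklist (8 pops):
  #1 pop 0: in=⊤ → ⊤ (was ⊥); enqueue []
  #2 pop 1: in=0 → ⊤ (was +); enqueue [0]
  #3 pop 2: in=⊤ → + (was ⊥); enqueue [1]
  #4 pop 3: in=+ → − (was ⊥); enqueue []
  #5 pop 4: in=⊤ → ⊤ (was 0); enqueue [2]
  #6 pop 0: in=⊤ → ⊤ (no change)
  #7 pop 1: in=⊤ → ⊤ (no change)
  #8 pop 2: in=⊤ → + (no change)

Fixpoint:
  val[0] = ⊤
  val[1] = ⊤
  val[2] = +
  val[3] = −
  val[4] = ⊤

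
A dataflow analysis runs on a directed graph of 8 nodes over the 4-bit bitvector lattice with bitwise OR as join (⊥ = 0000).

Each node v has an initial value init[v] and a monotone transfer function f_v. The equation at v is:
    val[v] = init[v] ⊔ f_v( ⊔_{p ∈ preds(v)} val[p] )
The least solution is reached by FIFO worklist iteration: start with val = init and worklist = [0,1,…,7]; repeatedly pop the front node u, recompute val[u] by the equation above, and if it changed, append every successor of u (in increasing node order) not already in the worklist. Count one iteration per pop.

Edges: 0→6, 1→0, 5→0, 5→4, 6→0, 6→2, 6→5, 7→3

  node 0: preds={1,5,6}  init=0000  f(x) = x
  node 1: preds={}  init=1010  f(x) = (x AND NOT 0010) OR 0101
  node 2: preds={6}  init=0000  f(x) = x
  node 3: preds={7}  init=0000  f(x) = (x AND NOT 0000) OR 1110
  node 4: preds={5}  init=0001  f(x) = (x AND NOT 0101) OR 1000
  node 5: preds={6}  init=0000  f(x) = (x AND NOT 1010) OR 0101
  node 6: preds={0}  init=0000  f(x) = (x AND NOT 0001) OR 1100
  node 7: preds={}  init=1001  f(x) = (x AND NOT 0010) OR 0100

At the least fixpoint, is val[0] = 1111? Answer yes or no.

yes

Worklist (14 pops):
  #1 pop 0: in=1010 → 1010 (was 0000); enqueue []
  #2 pop 1: in=0000 → 1111 (was 1010); enqueue [0]
  #3 pop 2: in=0000 → 0000 (no change)
  #4 pop 3: in=1001 → 1111 (was 0000); enqueue []
  #5 pop 4: in=0000 → 1001 (was 0001); enqueue []
  #6 pop 5: in=0000 → 0101 (was 0000); enqueue [4]
  #7 pop 6: in=1010 → 1110 (was 0000); enqueue [2,5]
  #8 pop 7: in=0000 → 1101 (was 1001); enqueue [3]
  #9 pop 0: in=1111 → 1111 (was 1010); enqueue [6]
  #10 pop 4: in=0101 → 1001 (no change)
  #11 pop 2: in=1110 → 1110 (was 0000); enqueue []
  #12 pop 5: in=1110 → 0101 (no change)
  #13 pop 3: in=1101 → 1111 (no change)
  #14 pop 6: in=1111 → 1110 (no change)

Fixpoint:
  val[0] = 1111
  val[1] = 1111
  val[2] = 1110
  val[3] = 1111
  val[4] = 1001
  val[5] = 0101
  val[6] = 1110
  val[7] = 1101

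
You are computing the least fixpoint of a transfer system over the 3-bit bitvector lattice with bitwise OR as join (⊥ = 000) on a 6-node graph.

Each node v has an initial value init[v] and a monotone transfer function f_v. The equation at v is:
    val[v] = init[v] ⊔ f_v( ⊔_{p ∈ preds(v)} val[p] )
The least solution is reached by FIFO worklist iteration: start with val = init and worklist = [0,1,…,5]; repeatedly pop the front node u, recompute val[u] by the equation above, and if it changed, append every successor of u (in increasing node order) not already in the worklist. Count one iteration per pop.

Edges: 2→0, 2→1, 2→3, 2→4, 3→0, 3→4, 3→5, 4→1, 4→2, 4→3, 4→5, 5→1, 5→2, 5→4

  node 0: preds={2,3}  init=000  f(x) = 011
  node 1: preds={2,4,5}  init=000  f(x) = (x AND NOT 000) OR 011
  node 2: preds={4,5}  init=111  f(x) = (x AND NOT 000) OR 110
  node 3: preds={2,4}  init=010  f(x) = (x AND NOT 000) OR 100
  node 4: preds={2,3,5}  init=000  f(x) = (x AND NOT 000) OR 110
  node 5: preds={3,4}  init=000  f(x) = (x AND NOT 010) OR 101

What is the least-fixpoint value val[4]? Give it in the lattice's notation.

Trace (11 dequeues):
  [1] u=0 | in 111 | out 011 | prev 000 | push {}
  [2] u=1 | in 111 | out 111 | prev 000 | push {}
  [3] u=2 | in 000 | out 111 | ==
  [4] u=3 | in 111 | out 111 | prev 010 | push {0}
  [5] u=4 | in 111 | out 111 | prev 000 | push {1,2,3}
  [6] u=5 | in 111 | out 101 | prev 000 | push {4}
  [7] u=0 | in 111 | out 011 | ==
  [8] u=1 | in 111 | out 111 | ==
  [9] u=2 | in 111 | out 111 | ==
  [10] u=3 | in 111 | out 111 | ==
  [11] u=4 | in 111 | out 111 | ==

Converged values:
  [0] 011
  [1] 111
  [2] 111
  [3] 111
  [4] 111
  [5] 101

111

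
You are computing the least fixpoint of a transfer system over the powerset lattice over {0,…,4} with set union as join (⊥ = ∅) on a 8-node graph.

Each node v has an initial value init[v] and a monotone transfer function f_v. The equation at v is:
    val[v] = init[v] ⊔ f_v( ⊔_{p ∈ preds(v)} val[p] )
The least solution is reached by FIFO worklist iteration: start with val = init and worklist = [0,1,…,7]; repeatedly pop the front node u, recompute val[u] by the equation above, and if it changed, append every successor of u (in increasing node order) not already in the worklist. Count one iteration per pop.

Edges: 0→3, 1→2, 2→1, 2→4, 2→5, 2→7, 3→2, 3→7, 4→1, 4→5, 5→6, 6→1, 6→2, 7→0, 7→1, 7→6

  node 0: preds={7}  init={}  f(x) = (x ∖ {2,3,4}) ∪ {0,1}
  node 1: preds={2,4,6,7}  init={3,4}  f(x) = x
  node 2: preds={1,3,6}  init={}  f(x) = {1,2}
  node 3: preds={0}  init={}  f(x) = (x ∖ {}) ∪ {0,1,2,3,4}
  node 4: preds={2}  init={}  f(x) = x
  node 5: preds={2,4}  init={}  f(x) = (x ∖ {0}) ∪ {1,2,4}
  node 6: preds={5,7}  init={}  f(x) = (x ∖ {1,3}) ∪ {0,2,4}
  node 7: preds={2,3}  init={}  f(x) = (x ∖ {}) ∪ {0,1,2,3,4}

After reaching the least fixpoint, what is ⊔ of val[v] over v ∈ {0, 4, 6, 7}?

{0,1,2,3,4}

Worklist (12 pops):
  #1 pop 0: in={} → {0,1} (was {}); enqueue []
  #2 pop 1: in={} → {3,4} (no change)
  #3 pop 2: in={3,4} → {1,2} (was {}); enqueue [1]
  #4 pop 3: in={0,1} → {0,1,2,3,4} (was {}); enqueue [2]
  #5 pop 4: in={1,2} → {1,2} (was {}); enqueue []
  #6 pop 5: in={1,2} → {1,2,4} (was {}); enqueue []
  #7 pop 6: in={1,2,4} → {0,2,4} (was {}); enqueue []
  #8 pop 7: in={0,1,2,3,4} → {0,1,2,3,4} (was {}); enqueue [0,6]
  #9 pop 1: in={0,1,2,3,4} → {0,1,2,3,4} (was {3,4}); enqueue []
  #10 pop 2: in={0,1,2,3,4} → {1,2} (no change)
  #11 pop 0: in={0,1,2,3,4} → {0,1} (no change)
  #12 pop 6: in={0,1,2,3,4} → {0,2,4} (no change)

Fixpoint:
  val[0] = {0,1}
  val[1] = {0,1,2,3,4}
  val[2] = {1,2}
  val[3] = {0,1,2,3,4}
  val[4] = {1,2}
  val[5] = {1,2,4}
  val[6] = {0,2,4}
  val[7] = {0,1,2,3,4}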